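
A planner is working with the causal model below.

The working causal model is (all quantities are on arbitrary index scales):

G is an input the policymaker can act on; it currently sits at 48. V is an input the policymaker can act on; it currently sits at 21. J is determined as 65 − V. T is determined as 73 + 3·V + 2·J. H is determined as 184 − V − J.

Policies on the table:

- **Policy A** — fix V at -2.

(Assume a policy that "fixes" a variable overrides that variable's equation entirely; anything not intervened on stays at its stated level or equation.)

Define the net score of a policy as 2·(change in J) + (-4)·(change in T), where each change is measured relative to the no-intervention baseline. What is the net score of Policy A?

138

Baseline:
  V = 21
  J = 65 − 21 = 44
  T = 73 + 3·21 + 2·44 = 224
Policy A (V := -2):
  V = -2
  J = 65 − (-2) = 67
  T = 73 + 3·(-2) + 2·67 = 201
ΔJ = 67 − 44 = 23; ΔT = 201 − 224 = -23
Score = 2·23 + (-4)·(-23) = 138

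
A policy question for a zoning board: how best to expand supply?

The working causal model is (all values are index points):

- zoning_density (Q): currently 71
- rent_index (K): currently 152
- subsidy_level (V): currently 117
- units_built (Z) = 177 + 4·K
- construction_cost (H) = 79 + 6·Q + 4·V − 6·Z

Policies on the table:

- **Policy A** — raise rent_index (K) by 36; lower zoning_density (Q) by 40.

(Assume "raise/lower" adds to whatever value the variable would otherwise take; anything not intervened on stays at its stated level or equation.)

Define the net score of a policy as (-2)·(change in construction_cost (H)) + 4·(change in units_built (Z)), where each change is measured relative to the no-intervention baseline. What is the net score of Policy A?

Baseline:
  Q = 71
  K = 152
  V = 117
  Z = 177 + 4·152 = 785
  H = 79 + 6·71 + 4·117 − 6·785 = -3737
Policy A (K + 36, Q − 40):
  Q = 71 − 40 = 31
  K = 152 + 36 = 188
  V = 117
  Z = 177 + 4·188 = 929
  H = 79 + 6·31 + 4·117 − 6·929 = -4841
ΔH = -4841 − (-3737) = -1104; ΔZ = 929 − 785 = 144
Score = (-2)·(-1104) + 4·144 = 2784

2784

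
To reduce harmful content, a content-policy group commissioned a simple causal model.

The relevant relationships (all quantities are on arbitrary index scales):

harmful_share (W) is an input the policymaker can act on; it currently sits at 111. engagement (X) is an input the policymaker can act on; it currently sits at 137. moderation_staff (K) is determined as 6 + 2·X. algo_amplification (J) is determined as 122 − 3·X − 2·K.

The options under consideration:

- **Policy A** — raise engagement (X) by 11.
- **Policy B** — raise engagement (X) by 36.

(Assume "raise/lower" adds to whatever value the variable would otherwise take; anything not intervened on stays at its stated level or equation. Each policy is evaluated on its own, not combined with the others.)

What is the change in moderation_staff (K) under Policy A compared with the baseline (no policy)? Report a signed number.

Baseline:
  X = 137
  K = 6 + 2·137 = 280
Policy A (X + 11):
  X = 137 + 11 = 148
  K = 6 + 2·148 = 302
Change in K: 302 − 280 = 22

22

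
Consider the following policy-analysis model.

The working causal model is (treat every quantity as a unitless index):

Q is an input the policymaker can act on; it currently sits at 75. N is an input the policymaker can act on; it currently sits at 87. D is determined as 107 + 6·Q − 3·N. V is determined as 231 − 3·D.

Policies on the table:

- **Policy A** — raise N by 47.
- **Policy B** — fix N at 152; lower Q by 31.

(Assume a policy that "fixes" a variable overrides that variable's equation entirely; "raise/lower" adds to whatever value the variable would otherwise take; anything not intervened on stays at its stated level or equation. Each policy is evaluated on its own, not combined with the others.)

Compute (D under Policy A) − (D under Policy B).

Policy A (N + 47):
  Q = 75
  N = 87 + 47 = 134
  D = 107 + 6·75 − 3·134 = 155
Policy B (N := 152, Q − 31):
  Q = 75 − 31 = 44
  N = 152
  D = 107 + 6·44 − 3·152 = -85
D: 155 − (-85) = 240

240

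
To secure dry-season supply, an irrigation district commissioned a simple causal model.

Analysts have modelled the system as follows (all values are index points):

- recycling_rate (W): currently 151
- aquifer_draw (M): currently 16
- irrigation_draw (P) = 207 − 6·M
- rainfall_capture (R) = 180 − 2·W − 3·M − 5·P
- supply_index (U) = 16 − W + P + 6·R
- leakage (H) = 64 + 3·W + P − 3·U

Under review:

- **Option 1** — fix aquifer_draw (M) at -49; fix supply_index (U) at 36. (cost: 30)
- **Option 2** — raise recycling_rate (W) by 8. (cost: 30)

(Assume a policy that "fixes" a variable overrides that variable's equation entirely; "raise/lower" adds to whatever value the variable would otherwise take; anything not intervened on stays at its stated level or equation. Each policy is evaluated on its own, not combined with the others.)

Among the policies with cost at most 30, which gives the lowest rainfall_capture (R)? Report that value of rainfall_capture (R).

-2480

Option 1 (M := -49, U := 36):
  W = 151
  M = -49
  P = 207 − 6·(-49) = 501
  R = 180 − 2·151 − 3·(-49) − 5·501 = -2480
Option 2 (W + 8):
  W = 151 + 8 = 159
  M = 16
  P = 207 − 6·16 = 111
  R = 180 − 2·159 − 3·16 − 5·111 = -741
Comparing — Option 1: R=-2480, Option 2: R=-741. Lowest is -2480 (Option 1).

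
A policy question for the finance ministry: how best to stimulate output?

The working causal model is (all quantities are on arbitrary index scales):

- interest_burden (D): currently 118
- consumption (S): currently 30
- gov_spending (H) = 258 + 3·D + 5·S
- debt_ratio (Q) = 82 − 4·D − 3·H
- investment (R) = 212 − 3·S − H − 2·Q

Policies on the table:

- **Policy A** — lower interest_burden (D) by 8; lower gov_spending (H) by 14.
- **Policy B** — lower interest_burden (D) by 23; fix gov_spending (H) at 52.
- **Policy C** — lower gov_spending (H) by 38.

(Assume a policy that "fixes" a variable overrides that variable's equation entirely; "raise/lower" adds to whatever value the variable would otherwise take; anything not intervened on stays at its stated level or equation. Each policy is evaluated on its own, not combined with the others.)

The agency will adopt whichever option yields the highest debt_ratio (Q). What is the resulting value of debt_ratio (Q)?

Policy A (D − 8, H − 14):
  D = 118 − 8 = 110
  S = 30
  H = 258 + 3·110 + 5·30 (−14 from intervention) = 724
  Q = 82 − 4·110 − 3·724 = -2530
Policy B (D − 23, H := 52):
  D = 118 − 23 = 95
  S = 30
  H = 52
  Q = 82 − 4·95 − 3·52 = -454
Policy C (H − 38):
  D = 118
  S = 30
  H = 258 + 3·118 + 5·30 (−38 from intervention) = 724
  Q = 82 − 4·118 − 3·724 = -2562
Comparing — Policy A: Q=-2530, Policy B: Q=-454, Policy C: Q=-2562. Highest is -454 (Policy B).

-454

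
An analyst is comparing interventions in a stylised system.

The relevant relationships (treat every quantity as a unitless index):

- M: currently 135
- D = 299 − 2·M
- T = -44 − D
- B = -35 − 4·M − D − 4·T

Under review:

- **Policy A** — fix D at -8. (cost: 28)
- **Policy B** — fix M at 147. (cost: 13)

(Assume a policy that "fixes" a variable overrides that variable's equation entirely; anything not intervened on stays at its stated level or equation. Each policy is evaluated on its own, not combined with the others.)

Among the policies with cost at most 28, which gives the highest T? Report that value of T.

Policy A (D := -8):
  M = 135
  D = -8
  T = -44 − (-8) = -36
Policy B (M := 147):
  M = 147
  D = 299 − 2·147 = 5
  T = -44 − 5 = -49
Comparing — Policy A: T=-36, Policy B: T=-49. Highest is -36 (Policy A).

-36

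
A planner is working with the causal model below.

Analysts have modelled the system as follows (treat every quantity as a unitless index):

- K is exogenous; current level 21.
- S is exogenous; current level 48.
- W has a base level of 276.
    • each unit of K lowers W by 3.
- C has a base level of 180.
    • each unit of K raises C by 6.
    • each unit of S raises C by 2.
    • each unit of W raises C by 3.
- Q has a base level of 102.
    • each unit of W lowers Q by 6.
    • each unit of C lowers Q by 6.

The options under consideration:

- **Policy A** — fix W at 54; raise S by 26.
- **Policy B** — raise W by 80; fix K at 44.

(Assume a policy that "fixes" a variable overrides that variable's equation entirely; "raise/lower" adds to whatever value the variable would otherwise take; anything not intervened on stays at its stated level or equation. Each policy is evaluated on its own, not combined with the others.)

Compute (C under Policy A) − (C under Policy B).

Policy A (W := 54, S + 26):
  K = 21
  S = 48 + 26 = 74
  W = 54
  C = 180 + 6·21 + 2·74 + 3·54 = 616
Policy B (W + 80, K := 44):
  K = 44
  S = 48
  W = 276 − 3·44 (+80 from intervention) = 224
  C = 180 + 6·44 + 2·48 + 3·224 = 1212
C: 616 − 1212 = -596

-596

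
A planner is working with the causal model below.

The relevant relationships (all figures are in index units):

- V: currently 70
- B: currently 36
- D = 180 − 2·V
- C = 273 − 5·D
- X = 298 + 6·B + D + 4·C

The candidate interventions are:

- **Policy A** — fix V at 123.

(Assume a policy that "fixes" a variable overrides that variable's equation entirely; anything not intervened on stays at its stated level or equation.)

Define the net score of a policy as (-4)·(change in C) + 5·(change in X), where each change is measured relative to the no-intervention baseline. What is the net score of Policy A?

7950

Baseline:
  V = 70
  B = 36
  D = 180 − 2·70 = 40
  C = 273 − 5·40 = 73
  X = 298 + 6·36 + 40 + 4·73 = 846
Policy A (V := 123):
  V = 123
  B = 36
  D = 180 − 2·123 = -66
  C = 273 − 5·(-66) = 603
  X = 298 + 6·36 + (-66) + 4·603 = 2860
ΔC = 603 − 73 = 530; ΔX = 2860 − 846 = 2014
Score = (-4)·530 + 5·2014 = 7950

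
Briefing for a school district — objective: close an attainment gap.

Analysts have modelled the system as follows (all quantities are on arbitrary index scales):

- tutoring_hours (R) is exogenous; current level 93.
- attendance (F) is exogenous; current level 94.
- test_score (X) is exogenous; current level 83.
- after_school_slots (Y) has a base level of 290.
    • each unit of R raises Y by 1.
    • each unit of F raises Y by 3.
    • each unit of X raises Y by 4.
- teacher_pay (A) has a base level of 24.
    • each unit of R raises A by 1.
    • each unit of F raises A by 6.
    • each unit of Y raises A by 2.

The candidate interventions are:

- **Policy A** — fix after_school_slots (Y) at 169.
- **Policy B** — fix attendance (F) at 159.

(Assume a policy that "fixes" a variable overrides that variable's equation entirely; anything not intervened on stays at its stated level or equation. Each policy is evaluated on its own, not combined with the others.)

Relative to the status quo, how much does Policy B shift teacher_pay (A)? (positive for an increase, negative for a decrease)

780

Baseline:
  R = 93
  F = 94
  X = 83
  Y = 290 + 93 + 3·94 + 4·83 = 997
  A = 24 + 93 + 6·94 + 2·997 = 2675
Policy B (F := 159):
  R = 93
  F = 159
  X = 83
  Y = 290 + 93 + 3·159 + 4·83 = 1192
  A = 24 + 93 + 6·159 + 2·1192 = 3455
Change in A: 3455 − 2675 = 780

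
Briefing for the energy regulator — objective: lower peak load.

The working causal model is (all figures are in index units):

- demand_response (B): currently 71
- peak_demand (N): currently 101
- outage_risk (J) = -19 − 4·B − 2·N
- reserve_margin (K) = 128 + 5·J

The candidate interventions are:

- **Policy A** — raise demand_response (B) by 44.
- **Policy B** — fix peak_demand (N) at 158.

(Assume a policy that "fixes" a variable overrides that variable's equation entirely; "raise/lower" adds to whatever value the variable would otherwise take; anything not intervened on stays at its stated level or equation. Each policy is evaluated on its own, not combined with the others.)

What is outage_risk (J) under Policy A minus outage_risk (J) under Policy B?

Policy A (B + 44):
  B = 71 + 44 = 115
  N = 101
  J = -19 − 4·115 − 2·101 = -681
Policy B (N := 158):
  B = 71
  N = 158
  J = -19 − 4·71 − 2·158 = -619
J: -681 − (-619) = -62

-62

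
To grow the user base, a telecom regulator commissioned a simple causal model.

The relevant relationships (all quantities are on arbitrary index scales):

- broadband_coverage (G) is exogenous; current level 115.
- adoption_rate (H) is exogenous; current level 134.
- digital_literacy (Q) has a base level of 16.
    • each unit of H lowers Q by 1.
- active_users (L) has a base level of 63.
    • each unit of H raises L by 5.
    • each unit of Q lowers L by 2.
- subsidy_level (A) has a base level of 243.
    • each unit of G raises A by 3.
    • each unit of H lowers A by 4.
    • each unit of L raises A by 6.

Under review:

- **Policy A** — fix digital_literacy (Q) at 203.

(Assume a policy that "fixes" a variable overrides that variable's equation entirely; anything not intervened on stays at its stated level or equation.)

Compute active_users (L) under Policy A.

327

Policy A (Q := 203):
  H = 134
  Q = 203
  L = 63 + 5·134 − 2·203 = 327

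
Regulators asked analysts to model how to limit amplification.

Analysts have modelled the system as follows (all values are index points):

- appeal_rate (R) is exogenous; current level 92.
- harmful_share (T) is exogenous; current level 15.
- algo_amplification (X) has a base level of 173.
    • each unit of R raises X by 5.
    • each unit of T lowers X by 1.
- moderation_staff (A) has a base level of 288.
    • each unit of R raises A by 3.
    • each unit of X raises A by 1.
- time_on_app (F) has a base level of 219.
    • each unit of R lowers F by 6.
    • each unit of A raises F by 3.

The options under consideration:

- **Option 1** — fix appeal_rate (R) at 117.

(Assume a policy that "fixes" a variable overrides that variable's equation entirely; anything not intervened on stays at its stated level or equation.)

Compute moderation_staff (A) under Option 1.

1382

Option 1 (R := 117):
  R = 117
  T = 15
  X = 173 + 5·117 − 15 = 743
  A = 288 + 3·117 + 743 = 1382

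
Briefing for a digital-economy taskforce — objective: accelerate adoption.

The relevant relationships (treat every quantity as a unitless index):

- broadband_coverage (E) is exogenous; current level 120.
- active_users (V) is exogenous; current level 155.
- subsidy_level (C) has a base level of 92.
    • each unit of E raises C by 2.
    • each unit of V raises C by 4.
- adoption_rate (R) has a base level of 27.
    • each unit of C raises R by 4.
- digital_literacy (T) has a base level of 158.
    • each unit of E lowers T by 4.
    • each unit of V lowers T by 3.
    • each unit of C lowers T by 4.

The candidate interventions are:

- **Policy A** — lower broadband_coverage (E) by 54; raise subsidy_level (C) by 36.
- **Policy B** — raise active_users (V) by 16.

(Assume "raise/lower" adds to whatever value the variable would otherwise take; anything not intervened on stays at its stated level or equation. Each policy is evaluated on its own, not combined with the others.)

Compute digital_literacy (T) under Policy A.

-4091

Policy A (E − 54, C + 36):
  E = 120 − 54 = 66
  V = 155
  C = 92 + 2·66 + 4·155 (+36 from intervention) = 880
  T = 158 − 4·66 − 3·155 − 4·880 = -4091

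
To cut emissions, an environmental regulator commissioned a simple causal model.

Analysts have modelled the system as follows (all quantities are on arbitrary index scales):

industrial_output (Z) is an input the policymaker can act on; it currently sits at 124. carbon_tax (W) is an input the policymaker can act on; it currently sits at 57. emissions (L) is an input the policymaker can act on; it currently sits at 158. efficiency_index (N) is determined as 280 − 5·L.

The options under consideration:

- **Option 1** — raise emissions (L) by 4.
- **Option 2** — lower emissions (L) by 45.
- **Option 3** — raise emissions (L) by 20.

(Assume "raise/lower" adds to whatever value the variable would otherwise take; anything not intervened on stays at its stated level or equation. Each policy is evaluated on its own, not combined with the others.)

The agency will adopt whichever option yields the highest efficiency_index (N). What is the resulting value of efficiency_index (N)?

-285

Option 1 (L + 4):
  L = 158 + 4 = 162
  N = 280 − 5·162 = -530
Option 2 (L − 45):
  L = 158 − 45 = 113
  N = 280 − 5·113 = -285
Option 3 (L + 20):
  L = 158 + 20 = 178
  N = 280 − 5·178 = -610
Comparing — Option 1: N=-530, Option 2: N=-285, Option 3: N=-610. Highest is -285 (Option 2).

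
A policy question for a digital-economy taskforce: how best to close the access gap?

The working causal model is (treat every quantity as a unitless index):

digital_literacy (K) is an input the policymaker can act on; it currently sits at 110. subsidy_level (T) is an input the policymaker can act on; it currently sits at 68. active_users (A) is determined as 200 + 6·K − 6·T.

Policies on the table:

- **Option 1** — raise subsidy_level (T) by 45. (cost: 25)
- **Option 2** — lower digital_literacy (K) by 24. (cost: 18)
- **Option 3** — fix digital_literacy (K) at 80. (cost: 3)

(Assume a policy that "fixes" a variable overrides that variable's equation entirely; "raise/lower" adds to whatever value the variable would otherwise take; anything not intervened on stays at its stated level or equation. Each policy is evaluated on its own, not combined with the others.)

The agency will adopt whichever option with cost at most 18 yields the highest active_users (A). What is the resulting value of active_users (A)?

Option 2 (K − 24):
  K = 110 − 24 = 86
  T = 68
  A = 200 + 6·86 − 6·68 = 308
Option 3 (K := 80):
  K = 80
  T = 68
  A = 200 + 6·80 − 6·68 = 272
Comparing — Option 2: A=308, Option 3: A=272. Highest is 308 (Option 2).

308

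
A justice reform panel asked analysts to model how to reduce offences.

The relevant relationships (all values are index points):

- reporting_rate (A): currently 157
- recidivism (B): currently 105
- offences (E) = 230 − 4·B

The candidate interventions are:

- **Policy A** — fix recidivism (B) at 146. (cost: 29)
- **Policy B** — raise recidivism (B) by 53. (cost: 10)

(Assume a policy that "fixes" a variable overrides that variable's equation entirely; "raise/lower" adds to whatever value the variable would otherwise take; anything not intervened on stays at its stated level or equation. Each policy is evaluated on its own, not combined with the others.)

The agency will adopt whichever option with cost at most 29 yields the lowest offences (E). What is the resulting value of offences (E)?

Policy A (B := 146):
  B = 146
  E = 230 − 4·146 = -354
Policy B (B + 53):
  B = 105 + 53 = 158
  E = 230 − 4·158 = -402
Comparing — Policy A: E=-354, Policy B: E=-402. Lowest is -402 (Policy B).

-402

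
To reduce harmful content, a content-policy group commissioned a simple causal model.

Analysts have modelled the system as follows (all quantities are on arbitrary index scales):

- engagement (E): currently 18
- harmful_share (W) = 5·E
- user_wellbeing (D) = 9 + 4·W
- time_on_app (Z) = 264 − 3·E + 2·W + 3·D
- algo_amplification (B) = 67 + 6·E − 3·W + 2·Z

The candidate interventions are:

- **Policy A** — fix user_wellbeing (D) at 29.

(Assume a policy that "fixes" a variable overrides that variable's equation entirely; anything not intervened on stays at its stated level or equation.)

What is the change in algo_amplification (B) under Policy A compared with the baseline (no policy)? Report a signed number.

Baseline:
  E = 18
  W = 0 + 5·18 = 90
  D = 9 + 4·90 = 369
  Z = 264 − 3·18 + 2·90 + 3·369 = 1497
  B = 67 + 6·18 − 3·90 + 2·1497 = 2899
Policy A (D := 29):
  E = 18
  W = 0 + 5·18 = 90
  D = 29
  Z = 264 − 3·18 + 2·90 + 3·29 = 477
  B = 67 + 6·18 − 3·90 + 2·477 = 859
Change in B: 859 − 2899 = -2040

-2040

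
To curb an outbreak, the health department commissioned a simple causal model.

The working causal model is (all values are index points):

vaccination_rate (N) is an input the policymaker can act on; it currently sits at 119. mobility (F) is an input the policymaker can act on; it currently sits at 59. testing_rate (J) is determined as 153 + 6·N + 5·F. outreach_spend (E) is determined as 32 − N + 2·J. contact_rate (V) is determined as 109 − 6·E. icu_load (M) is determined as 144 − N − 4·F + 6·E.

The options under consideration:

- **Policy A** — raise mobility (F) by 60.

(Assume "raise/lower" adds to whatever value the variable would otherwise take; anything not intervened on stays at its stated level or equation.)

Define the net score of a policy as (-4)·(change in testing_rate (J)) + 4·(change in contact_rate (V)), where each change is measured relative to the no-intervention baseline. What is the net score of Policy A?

Baseline:
  N = 119
  F = 59
  J = 153 + 6·119 + 5·59 = 1162
  E = 32 − 119 + 2·1162 = 2237
  V = 109 − 6·2237 = -13313
Policy A (F + 60):
  N = 119
  F = 59 + 60 = 119
  J = 153 + 6·119 + 5·119 = 1462
  E = 32 − 119 + 2·1462 = 2837
  V = 109 − 6·2837 = -16913
ΔJ = 1462 − 1162 = 300; ΔV = -16913 − (-13313) = -3600
Score = (-4)·300 + 4·(-3600) = -15600

-15600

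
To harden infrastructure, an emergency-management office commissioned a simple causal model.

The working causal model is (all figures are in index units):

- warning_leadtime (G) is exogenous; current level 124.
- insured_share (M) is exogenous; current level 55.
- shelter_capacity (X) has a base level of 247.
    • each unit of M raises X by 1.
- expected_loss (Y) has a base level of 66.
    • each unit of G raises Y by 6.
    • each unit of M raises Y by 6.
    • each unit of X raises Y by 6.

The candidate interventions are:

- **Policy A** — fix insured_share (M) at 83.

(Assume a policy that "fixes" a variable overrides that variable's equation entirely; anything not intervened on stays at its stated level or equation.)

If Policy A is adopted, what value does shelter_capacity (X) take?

330

Policy A (M := 83):
  M = 83
  X = 247 + 83 = 330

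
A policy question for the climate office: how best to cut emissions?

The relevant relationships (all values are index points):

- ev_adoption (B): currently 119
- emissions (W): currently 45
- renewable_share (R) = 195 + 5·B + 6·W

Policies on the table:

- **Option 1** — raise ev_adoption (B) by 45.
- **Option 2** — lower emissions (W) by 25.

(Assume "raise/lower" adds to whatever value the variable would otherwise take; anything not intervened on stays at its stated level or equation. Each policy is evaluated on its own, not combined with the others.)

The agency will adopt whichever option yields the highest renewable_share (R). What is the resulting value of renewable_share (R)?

1285

Option 1 (B + 45):
  B = 119 + 45 = 164
  W = 45
  R = 195 + 5·164 + 6·45 = 1285
Option 2 (W − 25):
  B = 119
  W = 45 − 25 = 20
  R = 195 + 5·119 + 6·20 = 910
Comparing — Option 1: R=1285, Option 2: R=910. Highest is 1285 (Option 1).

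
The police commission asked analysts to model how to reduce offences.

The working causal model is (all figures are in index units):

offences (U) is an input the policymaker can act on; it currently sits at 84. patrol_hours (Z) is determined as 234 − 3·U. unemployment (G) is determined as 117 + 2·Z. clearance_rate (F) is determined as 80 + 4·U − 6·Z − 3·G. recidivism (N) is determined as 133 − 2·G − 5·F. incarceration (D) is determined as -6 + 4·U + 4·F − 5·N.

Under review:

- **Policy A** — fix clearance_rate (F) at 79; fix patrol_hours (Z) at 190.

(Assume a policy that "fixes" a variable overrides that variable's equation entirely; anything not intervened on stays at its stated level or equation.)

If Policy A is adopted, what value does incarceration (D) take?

Policy A (F := 79, Z := 190):
  U = 84
  Z = 190
  G = 117 + 2·190 = 497
  F = 79
  N = 133 − 2·497 − 5·79 = -1256
  D = -6 + 4·84 + 4·79 − 5·(-1256) = 6926

6926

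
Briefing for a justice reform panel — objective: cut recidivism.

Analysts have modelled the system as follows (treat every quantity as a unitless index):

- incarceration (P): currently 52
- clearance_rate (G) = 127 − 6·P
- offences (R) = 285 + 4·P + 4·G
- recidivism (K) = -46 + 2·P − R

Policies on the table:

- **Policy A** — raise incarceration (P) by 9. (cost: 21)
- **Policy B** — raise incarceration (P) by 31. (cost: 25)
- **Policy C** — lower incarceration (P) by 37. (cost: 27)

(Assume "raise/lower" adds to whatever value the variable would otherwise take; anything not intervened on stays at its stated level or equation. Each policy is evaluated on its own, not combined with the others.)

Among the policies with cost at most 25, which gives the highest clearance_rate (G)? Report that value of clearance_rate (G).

Policy A (P + 9):
  P = 52 + 9 = 61
  G = 127 − 6·61 = -239
Policy B (P + 31):
  P = 52 + 31 = 83
  G = 127 − 6·83 = -371
Comparing — Policy A: G=-239, Policy B: G=-371. Highest is -239 (Policy A).

-239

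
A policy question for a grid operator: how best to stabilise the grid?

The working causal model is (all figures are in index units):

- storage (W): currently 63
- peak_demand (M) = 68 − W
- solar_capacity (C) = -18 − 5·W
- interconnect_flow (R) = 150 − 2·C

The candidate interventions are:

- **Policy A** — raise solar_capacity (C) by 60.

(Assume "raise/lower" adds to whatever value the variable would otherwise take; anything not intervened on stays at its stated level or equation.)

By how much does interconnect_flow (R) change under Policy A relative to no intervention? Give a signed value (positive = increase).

Baseline:
  W = 63
  C = -18 − 5·63 = -333
  R = 150 − 2·(-333) = 816
Policy A (C + 60):
  W = 63
  C = -18 − 5·63 (+60 from intervention) = -273
  R = 150 − 2·(-273) = 696
Change in R: 696 − 816 = -120

-120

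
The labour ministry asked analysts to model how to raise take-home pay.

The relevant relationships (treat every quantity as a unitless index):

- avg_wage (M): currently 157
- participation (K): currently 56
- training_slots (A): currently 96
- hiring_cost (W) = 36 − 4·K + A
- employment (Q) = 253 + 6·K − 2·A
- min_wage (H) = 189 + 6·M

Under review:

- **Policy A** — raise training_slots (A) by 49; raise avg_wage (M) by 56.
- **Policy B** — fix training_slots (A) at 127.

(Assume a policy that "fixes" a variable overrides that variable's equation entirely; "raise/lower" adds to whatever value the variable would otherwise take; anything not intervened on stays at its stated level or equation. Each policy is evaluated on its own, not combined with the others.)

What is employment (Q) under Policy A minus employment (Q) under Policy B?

-36

Policy A (A + 49, M + 56):
  K = 56
  A = 96 + 49 = 145
  Q = 253 + 6·56 − 2·145 = 299
Policy B (A := 127):
  K = 56
  A = 127
  Q = 253 + 6·56 − 2·127 = 335
Q: 299 − 335 = -36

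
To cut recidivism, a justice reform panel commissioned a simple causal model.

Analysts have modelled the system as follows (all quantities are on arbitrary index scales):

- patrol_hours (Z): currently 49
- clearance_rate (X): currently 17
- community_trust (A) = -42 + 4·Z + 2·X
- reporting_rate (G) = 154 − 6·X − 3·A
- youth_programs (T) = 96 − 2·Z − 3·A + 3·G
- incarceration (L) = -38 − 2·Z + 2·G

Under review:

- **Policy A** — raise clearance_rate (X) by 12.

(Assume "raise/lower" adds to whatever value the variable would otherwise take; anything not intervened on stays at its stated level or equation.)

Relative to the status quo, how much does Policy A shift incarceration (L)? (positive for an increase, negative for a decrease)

-288

Baseline:
  Z = 49
  X = 17
  A = -42 + 4·49 + 2·17 = 188
  G = 154 − 6·17 − 3·188 = -512
  L = -38 − 2·49 + 2·(-512) = -1160
Policy A (X + 12):
  Z = 49
  X = 17 + 12 = 29
  A = -42 + 4·49 + 2·29 = 212
  G = 154 − 6·29 − 3·212 = -656
  L = -38 − 2·49 + 2·(-656) = -1448
Change in L: -1448 − (-1160) = -288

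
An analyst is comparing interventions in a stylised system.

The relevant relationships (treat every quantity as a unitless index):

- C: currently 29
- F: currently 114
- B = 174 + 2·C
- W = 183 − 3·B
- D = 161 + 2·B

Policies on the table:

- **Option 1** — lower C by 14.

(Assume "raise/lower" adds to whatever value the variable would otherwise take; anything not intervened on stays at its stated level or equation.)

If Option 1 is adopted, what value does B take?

204

Option 1 (C − 14):
  C = 29 − 14 = 15
  B = 174 + 2·15 = 204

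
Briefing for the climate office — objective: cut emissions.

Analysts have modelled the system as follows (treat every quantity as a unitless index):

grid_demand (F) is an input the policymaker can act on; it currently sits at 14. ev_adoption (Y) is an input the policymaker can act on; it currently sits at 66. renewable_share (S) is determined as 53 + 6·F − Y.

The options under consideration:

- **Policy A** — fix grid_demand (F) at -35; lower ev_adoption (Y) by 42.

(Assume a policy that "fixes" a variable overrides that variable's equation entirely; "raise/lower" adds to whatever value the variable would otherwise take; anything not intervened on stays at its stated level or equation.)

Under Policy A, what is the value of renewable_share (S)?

-181

Policy A (F := -35, Y − 42):
  F = -35
  Y = 66 − 42 = 24
  S = 53 + 6·(-35) − 24 = -181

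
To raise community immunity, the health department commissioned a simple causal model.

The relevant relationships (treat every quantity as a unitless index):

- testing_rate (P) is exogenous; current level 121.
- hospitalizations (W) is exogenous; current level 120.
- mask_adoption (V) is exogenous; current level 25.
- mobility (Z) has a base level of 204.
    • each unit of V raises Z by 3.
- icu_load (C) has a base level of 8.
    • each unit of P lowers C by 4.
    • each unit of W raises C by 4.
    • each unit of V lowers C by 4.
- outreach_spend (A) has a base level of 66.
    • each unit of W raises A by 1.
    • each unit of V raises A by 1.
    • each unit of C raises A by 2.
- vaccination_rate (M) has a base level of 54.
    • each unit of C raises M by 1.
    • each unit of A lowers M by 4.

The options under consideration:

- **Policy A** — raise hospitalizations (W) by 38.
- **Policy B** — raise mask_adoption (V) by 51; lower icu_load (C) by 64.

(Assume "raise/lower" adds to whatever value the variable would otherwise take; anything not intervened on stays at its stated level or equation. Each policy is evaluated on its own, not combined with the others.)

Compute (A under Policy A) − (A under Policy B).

Policy A (W + 38):
  P = 121
  W = 120 + 38 = 158
  V = 25
  C = 8 − 4·121 + 4·158 − 4·25 = 56
  A = 66 + 158 + 25 + 2·56 = 361
Policy B (V + 51, C − 64):
  P = 121
  W = 120
  V = 25 + 51 = 76
  C = 8 − 4·121 + 4·120 − 4·76 (−64 from intervention) = -364
  A = 66 + 120 + 76 + 2·(-364) = -466
A: 361 − (-466) = 827

827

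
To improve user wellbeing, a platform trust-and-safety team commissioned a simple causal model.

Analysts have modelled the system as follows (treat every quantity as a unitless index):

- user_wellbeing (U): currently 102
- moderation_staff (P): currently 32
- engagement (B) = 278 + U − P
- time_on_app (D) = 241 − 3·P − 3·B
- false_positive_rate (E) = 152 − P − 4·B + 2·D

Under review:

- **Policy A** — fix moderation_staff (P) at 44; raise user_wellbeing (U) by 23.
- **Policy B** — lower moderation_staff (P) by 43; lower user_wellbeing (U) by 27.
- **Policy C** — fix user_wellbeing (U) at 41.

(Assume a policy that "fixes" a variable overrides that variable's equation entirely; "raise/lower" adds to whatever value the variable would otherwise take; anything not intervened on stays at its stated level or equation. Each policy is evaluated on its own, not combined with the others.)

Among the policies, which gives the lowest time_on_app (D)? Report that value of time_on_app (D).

-968

Policy A (P := 44, U + 23):
  U = 102 + 23 = 125
  P = 44
  B = 278 + 125 − 44 = 359
  D = 241 − 3·44 − 3·359 = -968
Policy B (P − 43, U − 27):
  U = 102 − 27 = 75
  P = 32 − 43 = -11
  B = 278 + 75 − (-11) = 364
  D = 241 − 3·(-11) − 3·364 = -818
Policy C (U := 41):
  U = 41
  P = 32
  B = 278 + 41 − 32 = 287
  D = 241 − 3·32 − 3·287 = -716
Comparing — Policy A: D=-968, Policy B: D=-818, Policy C: D=-716. Lowest is -968 (Policy A).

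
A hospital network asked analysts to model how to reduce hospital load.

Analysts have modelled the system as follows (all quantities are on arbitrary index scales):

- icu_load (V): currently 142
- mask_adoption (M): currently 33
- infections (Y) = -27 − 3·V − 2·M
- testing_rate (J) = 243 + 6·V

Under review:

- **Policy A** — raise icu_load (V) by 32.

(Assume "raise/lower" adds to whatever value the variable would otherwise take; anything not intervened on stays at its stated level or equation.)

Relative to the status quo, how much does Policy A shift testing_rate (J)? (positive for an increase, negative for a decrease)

192

Baseline:
  V = 142
  J = 243 + 6·142 = 1095
Policy A (V + 32):
  V = 142 + 32 = 174
  J = 243 + 6·174 = 1287
Change in J: 1287 − 1095 = 192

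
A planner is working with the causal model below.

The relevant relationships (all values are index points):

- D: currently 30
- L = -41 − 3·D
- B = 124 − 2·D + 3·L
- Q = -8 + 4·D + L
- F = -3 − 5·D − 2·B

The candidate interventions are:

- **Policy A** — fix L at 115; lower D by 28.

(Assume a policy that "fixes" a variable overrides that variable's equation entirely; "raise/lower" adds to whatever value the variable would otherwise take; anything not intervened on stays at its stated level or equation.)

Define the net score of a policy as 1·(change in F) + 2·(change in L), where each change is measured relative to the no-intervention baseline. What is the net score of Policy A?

Baseline:
  D = 30
  L = -41 − 3·30 = -131
  B = 124 − 2·30 + 3·(-131) = -329
  F = -3 − 5·30 − 2·(-329) = 505
Policy A (L := 115, D − 28):
  D = 30 − 28 = 2
  L = 115
  B = 124 − 2·2 + 3·115 = 465
  F = -3 − 5·2 − 2·465 = -943
ΔF = -943 − 505 = -1448; ΔL = 115 − (-131) = 246
Score = 1·(-1448) + 2·246 = -956

-956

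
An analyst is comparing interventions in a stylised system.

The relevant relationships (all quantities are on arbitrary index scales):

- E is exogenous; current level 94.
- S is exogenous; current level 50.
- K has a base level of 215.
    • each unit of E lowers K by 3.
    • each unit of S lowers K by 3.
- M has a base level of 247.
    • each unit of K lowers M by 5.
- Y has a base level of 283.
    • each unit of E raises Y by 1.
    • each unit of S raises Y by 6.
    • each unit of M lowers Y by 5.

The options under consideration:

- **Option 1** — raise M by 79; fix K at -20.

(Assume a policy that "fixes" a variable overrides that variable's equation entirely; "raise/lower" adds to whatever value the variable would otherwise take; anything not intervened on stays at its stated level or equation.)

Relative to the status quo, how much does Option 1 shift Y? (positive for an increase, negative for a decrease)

Baseline:
  E = 94
  S = 50
  K = 215 − 3·94 − 3·50 = -217
  M = 247 − 5·(-217) = 1332
  Y = 283 + 94 + 6·50 − 5·1332 = -5983
Option 1 (M + 79, K := -20):
  E = 94
  S = 50
  K = -20
  M = 247 − 5·(-20) (+79 from intervention) = 426
  Y = 283 + 94 + 6·50 − 5·426 = -1453
Change in Y: -1453 − (-5983) = 4530

4530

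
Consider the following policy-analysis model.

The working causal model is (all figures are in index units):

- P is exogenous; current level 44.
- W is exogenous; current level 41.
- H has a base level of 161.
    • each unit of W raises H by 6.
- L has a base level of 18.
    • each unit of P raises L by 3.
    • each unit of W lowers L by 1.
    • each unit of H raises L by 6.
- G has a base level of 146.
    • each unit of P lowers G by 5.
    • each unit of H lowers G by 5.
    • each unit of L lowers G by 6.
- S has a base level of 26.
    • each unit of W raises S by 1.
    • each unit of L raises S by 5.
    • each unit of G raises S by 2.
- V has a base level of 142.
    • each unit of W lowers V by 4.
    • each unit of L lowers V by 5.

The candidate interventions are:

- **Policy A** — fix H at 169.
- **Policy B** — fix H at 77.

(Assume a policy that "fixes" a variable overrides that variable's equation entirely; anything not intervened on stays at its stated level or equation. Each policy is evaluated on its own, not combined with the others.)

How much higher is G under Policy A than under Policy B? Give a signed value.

-3772

Policy A (H := 169):
  P = 44
  W = 41
  H = 169
  L = 18 + 3·44 − 41 + 6·169 = 1123
  G = 146 − 5·44 − 5·169 − 6·1123 = -7657
Policy B (H := 77):
  P = 44
  W = 41
  H = 77
  L = 18 + 3·44 − 41 + 6·77 = 571
  G = 146 − 5·44 − 5·77 − 6·571 = -3885
G: -7657 − (-3885) = -3772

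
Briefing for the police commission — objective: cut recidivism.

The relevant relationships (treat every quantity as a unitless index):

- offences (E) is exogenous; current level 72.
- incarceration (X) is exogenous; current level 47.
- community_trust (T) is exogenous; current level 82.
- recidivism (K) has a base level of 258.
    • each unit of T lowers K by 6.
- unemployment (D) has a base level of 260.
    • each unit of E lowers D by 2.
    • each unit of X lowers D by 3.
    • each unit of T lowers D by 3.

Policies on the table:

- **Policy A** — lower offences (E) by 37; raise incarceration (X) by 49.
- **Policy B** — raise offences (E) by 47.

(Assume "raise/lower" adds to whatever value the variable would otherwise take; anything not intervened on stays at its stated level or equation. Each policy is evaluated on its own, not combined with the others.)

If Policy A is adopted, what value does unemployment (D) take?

Policy A (E − 37, X + 49):
  E = 72 − 37 = 35
  X = 47 + 49 = 96
  T = 82
  D = 260 − 2·35 − 3·96 − 3·82 = -344

-344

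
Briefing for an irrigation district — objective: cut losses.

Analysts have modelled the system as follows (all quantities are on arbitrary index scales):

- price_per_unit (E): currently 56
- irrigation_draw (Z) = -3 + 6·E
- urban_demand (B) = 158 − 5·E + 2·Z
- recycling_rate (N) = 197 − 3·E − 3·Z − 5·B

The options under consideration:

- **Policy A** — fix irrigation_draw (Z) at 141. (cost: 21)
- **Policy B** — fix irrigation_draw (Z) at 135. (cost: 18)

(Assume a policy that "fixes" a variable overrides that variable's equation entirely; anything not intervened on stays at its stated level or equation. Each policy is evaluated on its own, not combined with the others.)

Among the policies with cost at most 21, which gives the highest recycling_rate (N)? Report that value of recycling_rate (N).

Policy A (Z := 141):
  E = 56
  Z = 141
  B = 158 − 5·56 + 2·141 = 160
  N = 197 − 3·56 − 3·141 − 5·160 = -1194
Policy B (Z := 135):
  E = 56
  Z = 135
  B = 158 − 5·56 + 2·135 = 148
  N = 197 − 3·56 − 3·135 − 5·148 = -1116
Comparing — Policy A: N=-1194, Policy B: N=-1116. Highest is -1116 (Policy B).

-1116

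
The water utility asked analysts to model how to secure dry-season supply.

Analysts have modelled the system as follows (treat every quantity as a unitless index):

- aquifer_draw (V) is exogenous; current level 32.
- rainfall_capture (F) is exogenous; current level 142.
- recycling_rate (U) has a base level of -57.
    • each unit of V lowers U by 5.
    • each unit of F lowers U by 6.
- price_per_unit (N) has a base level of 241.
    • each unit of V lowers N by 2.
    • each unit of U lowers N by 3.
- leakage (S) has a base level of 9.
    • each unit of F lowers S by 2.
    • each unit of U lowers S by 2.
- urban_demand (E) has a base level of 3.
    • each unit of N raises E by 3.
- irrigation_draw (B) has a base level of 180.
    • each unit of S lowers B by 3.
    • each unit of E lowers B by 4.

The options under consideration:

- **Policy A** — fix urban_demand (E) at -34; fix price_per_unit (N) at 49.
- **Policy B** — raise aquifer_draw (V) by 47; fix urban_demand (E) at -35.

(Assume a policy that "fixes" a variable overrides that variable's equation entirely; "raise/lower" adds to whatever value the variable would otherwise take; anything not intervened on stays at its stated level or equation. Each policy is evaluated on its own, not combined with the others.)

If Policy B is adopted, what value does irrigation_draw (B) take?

Policy B (V + 47, E := -35):
  V = 32 + 47 = 79
  F = 142
  U = -57 − 5·79 − 6·142 = -1304
  N = 241 − 2·79 − 3·(-1304) = 3995
  S = 9 − 2·142 − 2·(-1304) = 2333
  E = -35
  B = 180 − 3·2333 − 4·(-35) = -6679

-6679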